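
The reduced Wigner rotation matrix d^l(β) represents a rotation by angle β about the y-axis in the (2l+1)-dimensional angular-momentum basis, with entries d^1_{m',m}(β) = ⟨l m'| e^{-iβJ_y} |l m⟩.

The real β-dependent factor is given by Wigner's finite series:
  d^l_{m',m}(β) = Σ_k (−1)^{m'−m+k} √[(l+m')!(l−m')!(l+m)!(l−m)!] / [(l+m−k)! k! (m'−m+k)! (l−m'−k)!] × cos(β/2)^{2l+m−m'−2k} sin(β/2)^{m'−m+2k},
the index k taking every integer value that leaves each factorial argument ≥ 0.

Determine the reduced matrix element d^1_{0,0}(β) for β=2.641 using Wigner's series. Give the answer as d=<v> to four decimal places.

d=-0.8773

d^1_{0,0}(β=2.641) via Wigner's sum:
With c≡cos(β/2)=0.247691 and s≡sin(β/2)=0.968839, N=[1·1·1·1]^{1/2}=1.000000
Admissible k: 0..1 (factorial args all ≥0)
  k=0: (−1)^0·1.0000/(1)·0.2477^2·0.9688^0 = +0.061351
  k=1: (−1)^1·1.0000/(1)·0.2477^0·0.9688^2 = -0.938649
d^1_{0,0}(2.641) = +0.061351 -0.938649 = -0.877298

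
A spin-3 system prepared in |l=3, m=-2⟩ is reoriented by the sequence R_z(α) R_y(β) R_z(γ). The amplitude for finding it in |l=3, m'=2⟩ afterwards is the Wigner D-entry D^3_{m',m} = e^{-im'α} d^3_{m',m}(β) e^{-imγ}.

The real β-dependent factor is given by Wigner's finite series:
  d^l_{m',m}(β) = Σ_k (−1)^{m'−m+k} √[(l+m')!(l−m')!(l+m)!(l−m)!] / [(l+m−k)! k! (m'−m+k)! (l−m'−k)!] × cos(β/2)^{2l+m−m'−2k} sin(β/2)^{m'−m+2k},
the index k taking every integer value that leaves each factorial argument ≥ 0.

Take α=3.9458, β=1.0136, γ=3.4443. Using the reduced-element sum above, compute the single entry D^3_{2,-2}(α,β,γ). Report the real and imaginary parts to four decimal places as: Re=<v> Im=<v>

First d^3_{2,-2}(β=1.0136), then the phase factors e^{-i(2)α} and e^{-i(-2)γ}:
Half-angle: c=0.874302, s=0.485382. N=√(120·1·1·120)=120.000000
k∈{0,1} keeps every argument non-negative
  k=0: (−1)^4·120.0000/(24)·0.8743^2·0.4854^4 = +0.212143
  k=1: (−1)^5·120.0000/(120)·0.8743^0·0.4854^6 = -0.013077
d^3_{2,-2}(1.0136) = +0.212143 -0.013077 = +0.199066
Phases: e^{-i·(2)·3.9458}=-0.037609-0.999293i, e^{-i·(-2)·3.4443}=+0.822266+0.569103i ⇒ D=+0.107053-0.167830i

Re=0.1071 Im=-0.1678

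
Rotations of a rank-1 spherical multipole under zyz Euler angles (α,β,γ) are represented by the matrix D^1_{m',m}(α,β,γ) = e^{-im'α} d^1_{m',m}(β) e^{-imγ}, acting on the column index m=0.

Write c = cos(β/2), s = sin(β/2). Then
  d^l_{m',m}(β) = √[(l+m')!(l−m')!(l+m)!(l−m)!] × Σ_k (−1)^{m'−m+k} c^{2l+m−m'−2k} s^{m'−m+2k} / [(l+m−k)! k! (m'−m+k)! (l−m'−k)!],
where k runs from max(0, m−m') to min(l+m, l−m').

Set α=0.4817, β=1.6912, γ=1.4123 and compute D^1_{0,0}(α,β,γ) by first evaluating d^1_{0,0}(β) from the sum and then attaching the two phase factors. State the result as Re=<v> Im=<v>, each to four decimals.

D^1_{0,0}(0.4817,1.6912,1.4123) = e^{-i·0·0.4817}·d^1_{0,0}(1.6912)·e^{-i·0·1.4123}. Compute d first:
With c≡cos(β/2)=0.663282 and s≡sin(β/2)=0.748369, N=[1·1·1·1]^{1/2}=1.000000
k: max(0,(0)−(0))=0 … min(1+(0),1−(0))=1
  k=0: (−1)^0·1.0000/(1)·0.6633^2·0.7484^0 = +0.439944
  k=1: (−1)^1·1.0000/(1)·0.6633^0·0.7484^2 = -0.560056
d^1_{0,0}(1.6912) = +0.439944 -0.560056 = -0.120113
Phases: e^{-i·(0)·0.4817}=+1.000000+0.000000i, e^{-i·(0)·1.4123}=+1.000000+0.000000i ⇒ D=-0.120113+0.000000i

Re=-0.1201 Im=0.0000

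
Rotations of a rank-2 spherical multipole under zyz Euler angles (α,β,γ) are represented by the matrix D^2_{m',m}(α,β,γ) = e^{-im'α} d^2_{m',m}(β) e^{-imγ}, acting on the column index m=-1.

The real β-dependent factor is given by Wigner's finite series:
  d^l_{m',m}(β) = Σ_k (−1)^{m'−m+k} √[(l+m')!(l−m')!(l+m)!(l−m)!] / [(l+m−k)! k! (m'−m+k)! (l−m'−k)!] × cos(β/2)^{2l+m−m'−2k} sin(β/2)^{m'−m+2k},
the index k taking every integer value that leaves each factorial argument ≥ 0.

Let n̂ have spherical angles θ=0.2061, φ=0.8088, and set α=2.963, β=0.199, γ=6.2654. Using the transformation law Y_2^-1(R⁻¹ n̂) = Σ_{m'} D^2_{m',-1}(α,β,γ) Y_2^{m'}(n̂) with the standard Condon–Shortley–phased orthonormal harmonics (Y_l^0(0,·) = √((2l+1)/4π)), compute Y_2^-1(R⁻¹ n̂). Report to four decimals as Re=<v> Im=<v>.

Re=-0.2179 Im=0.1276

Need the full column D^2_{m',-1} for m'=−2..2 at α=2.963, β=0.199, γ=6.2654.
cos(β/2)=0.995054, sin(β/2)=0.099336
d^2_{-2,-1}: single k=1 term ⇒ +0.195738;  D = +0.182138-0.071688i
d^2_{-1,-1}: k∈[0..1] ⇒ +0.980362 -0.029311 = +0.951051;  D = -0.932772+0.185567i
d^2_{0,-1}: k∈[0..1] ⇒ -0.239730 +0.002389 = -0.237341;  D = -0.237303+0.004221i
d^2_{1,-1}: k∈[0..1] ⇒ +0.029311 -0.000097 = +0.029213;  D = -0.028836-0.004678i
d^2_{2,-1}: single k=0 term ⇒ -0.001951;  D = -0.001839-0.000649i
Y_2^{m'}(θ=0.2061,φ=0.8088) and Σ D·Y over m':
  (+0.1821-0.0717i)·(-0.0008-0.0162i)  (-0.9328+0.1856i)·(+0.1068-0.1120i)  (-0.2373+0.0042i)·(+0.5912+0.0000i)  (-0.0288-0.0047i)·(-0.1068-0.1120i)  (-0.0018-0.0006i)·(-0.0008+0.0162i)
Y_2^-1(R⁻¹ n̂) = -0.217888+0.127560i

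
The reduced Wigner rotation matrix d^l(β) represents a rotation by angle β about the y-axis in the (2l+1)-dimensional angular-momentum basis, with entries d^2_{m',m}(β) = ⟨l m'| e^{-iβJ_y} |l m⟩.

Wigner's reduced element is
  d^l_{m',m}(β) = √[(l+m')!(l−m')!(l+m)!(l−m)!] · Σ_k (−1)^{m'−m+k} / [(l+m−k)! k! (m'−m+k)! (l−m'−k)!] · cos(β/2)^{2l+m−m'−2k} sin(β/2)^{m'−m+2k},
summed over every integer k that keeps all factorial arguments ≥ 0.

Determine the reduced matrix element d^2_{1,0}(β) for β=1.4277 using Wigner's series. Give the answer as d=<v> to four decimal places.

d^2_{1,0}(β=1.4277) via Wigner's sum:
Half-angle: c=0.755847, s=0.654749. N=√(6·1·2·2)=4.898979
k∈{0,1} keeps every argument non-negative
  k=0: (−1)^1·4.8990/(2)·0.7558^3·0.6547^1 = -0.692550
  k=1: (−1)^2·4.8990/(2)·0.7558^1·0.6547^3 = +0.519677
d^2_{1,0}(1.4277) = -0.692550 +0.519677 = -0.172874

d=-0.1729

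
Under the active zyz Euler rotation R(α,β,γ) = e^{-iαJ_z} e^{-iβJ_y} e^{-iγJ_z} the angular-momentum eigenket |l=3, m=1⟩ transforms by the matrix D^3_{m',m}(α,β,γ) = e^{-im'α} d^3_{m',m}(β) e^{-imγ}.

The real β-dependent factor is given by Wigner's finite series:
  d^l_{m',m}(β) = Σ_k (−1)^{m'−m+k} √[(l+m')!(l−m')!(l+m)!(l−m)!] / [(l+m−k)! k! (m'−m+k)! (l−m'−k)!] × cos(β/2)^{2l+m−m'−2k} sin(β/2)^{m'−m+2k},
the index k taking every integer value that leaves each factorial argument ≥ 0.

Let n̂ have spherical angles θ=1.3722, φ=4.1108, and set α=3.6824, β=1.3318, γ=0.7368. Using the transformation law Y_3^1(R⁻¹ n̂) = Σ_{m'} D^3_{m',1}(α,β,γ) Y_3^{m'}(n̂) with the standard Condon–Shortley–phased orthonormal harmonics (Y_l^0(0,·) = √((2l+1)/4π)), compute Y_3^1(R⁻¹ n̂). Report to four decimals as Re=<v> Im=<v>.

Re=-0.2950 Im=-0.2955

Need the full column D^3_{m',1} for m'=−3..3 at α=3.6824, β=1.3318, γ=0.7368.
cos(β/2)=0.786361, sin(β/2)=0.617767
d^3_{-3,1}: single k=4 term ⇒ +0.348810;  D = -0.220730-0.270087i
d^3_{-2,1}: k∈[3..4] ⇒ +0.725054 -0.223741 = +0.501313;  D = +0.471805+0.169455i
d^3_{-1,1}: k∈[2..4] ⇒ +0.875566 -0.720499 +0.055584 = +0.210651;  D = -0.206618+0.041022i
d^3_{0,1}: k∈[1..3] ⇒ +0.643466 -1.191385 +0.245096 = -0.302823;  D = -0.224278+0.203474i
d^3_{1,1}: k∈[0..2] ⇒ +0.236446 -1.167421 +0.540374 = -0.390601;  D = +0.112886-0.373933i
d^3_{2,1}: k∈[0..1] ⇒ -0.587401 +0.725054 = +0.137653;  D = -0.033738-0.133454i
d^3_{3,1}: single k=0 term ⇒ +0.565175;  D = +0.400848+0.398428i
Y_3^{m'}(θ=1.3722,φ=4.1108) and Σ D·Y over m':
  (-0.2207-0.2701i)·(+0.3824+0.0911i)  (+0.4718+0.1695i)·(-0.0696-0.1808i)  (-0.2066+0.0410i)·(+0.1444-0.2104i)  (-0.2243+0.2035i)·(-0.2065+0.0000i)  (+0.1129-0.3739i)·(-0.1444-0.2104i)  (-0.0337-0.1335i)·(-0.0696+0.1808i)  (+0.4008+0.3984i)·(-0.3824+0.0911i)
Y_3^1(R⁻¹ n̂) = -0.294965-0.295530i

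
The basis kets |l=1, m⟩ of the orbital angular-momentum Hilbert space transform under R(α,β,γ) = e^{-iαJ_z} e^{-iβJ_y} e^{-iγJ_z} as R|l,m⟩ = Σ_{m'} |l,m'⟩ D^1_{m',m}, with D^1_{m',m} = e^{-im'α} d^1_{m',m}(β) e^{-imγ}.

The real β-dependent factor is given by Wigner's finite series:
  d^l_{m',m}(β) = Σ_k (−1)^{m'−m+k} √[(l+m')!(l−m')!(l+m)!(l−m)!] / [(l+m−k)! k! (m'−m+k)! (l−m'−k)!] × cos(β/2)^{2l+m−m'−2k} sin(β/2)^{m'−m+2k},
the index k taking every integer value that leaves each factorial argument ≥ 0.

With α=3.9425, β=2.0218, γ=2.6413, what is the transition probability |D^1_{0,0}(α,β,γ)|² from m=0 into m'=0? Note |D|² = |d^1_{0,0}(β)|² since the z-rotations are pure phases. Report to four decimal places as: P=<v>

Split into d^1_{0,0}(β=2.0218) × two z-phases.
c=cos(2.0218/2)=0.531098, s=sin(2.0218/2)=0.847310; N=√[1·1·1·1]=1.000000
The bounds max(0,m−m')=0 and min(l+m,l−m')=1 give 2 terms
  k=0: (−1)^0·1.0000/(1)·0.5311^2·0.8473^0 = +0.282065
  k=1: (−1)^1·1.0000/(1)·0.5311^0·0.8473^2 = -0.717935
d^1_{0,0}(2.0218) = +0.282065 -0.717935 = -0.435869
|D^1_{0,0}|² = |d^1_{0,0}(β)|² = (-0.435869)² = 0.189982 (the z-rotation phases have unit modulus)

P=0.1900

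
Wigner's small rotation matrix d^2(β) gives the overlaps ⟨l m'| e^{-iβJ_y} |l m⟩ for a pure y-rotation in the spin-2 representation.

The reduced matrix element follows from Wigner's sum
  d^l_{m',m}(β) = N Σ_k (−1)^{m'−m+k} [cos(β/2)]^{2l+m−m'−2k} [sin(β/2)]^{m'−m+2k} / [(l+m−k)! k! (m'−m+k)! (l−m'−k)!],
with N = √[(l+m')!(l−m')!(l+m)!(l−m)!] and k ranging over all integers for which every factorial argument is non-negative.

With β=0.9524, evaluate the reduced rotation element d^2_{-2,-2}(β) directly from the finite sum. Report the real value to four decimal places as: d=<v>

d^2_{-2,-2}(β=0.9524) via Wigner's sum:
With c≡cos(β/2)=0.888743 and s≡sin(β/2)=0.458405, N=[1·24·1·24]^{1/2}=24.000000
k∈{0} keeps every argument non-negative
  k=0: (−1)^0·24.0000/(24)·0.8887^4·0.4584^0 = +0.623886
d^2_{-2,-2}(0.9524) = +0.623886

d=0.6239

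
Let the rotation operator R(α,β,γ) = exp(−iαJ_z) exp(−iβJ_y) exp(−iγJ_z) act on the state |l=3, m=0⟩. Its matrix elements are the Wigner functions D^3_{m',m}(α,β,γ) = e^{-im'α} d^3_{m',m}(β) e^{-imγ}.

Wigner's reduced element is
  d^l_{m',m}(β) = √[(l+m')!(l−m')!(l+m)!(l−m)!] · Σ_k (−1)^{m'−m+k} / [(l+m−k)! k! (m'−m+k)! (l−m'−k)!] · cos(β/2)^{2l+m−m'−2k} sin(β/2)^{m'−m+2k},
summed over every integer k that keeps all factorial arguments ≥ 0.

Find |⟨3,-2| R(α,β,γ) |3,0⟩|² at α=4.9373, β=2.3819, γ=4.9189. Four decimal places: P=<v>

P=0.2217

First d^3_{-2,0}(β=2.3819), then the phase factors e^{-i(-2)α} and e^{-i(0)γ}:
Half-angle: c=0.370778, s=0.928722. N=√(1·120·6·6)=65.726707
k∈{2,3} keeps every argument non-negative
  k=2: (−1)^0·65.7267/(12)·0.3708^4·0.9287^2 = +0.089287
  k=3: (−1)^1·65.7267/(12)·0.3708^2·0.9287^4 = -0.560183
d^3_{-2,0}(2.3819) = +0.089287 -0.560183 = -0.470897
|D^3_{-2,0}|² = |d^3_{-2,0}(β)|² = (-0.470897)² = 0.221744 (the z-rotation phases have unit modulus)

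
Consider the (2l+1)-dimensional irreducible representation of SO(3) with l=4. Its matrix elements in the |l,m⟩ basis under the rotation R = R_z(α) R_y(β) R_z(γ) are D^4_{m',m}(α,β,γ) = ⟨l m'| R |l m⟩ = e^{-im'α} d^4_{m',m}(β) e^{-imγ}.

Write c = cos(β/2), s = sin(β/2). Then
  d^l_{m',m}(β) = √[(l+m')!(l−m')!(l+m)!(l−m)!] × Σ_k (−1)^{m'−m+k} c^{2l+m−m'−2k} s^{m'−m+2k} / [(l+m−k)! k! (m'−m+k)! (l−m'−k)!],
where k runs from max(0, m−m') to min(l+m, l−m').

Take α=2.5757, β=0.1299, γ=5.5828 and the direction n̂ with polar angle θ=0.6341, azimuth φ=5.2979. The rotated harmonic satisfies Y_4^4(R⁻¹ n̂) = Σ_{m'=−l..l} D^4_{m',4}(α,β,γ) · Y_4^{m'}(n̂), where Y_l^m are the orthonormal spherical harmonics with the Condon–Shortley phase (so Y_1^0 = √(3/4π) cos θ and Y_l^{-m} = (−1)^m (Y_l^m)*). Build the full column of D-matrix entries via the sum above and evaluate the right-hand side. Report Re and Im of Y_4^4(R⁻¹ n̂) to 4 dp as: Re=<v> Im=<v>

Re=0.0202 Im=0.0952

Need the full column D^4_{m',4} for m'=−4..4 at α=2.5757, β=0.1299, γ=5.5828.
cos(β/2)=0.997891, sin(β/2)=0.064904
d^4_{-4,4}: single k=8 term ⇒ +0.000000;  D = +0.000000+0.000000i
d^4_{-3,4}: single k=7 term ⇒ +0.000000;  D = -0.000000-0.000000i
d^4_{-2,4}: single k=6 term ⇒ +0.000000;  D = -0.000000+0.000000i
d^4_{-1,4}: single k=5 term ⇒ +0.000009;  D = +0.000005-0.000007i
d^4_{0,4}: single k=4 term ⇒ +0.000147;  D = -0.000139+0.000049i
d^4_{1,4}: single k=3 term ⇒ +0.002025;  D = +0.001973+0.000453i
d^4_{2,4}: single k=2 term ⇒ +0.022010;  D = -0.015465-0.015662i
d^4_{3,4}: single k=1 term ⇒ +0.180885;  D = +0.038268+0.176790i
d^4_{4,4}: single k=0 term ⇒ +0.983256;  D = +0.339670-0.922722i
Y_4^{m'}(θ=0.6341,φ=5.2979) and Σ D·Y over m':
  (+0.0000+0.0000i)·(-0.0380-0.0391i)  (-0.0000-0.0000i)·(-0.2061+0.0387i)  (-0.0000+0.0000i)·(-0.1619+0.3832i)  (+0.0000-0.0000i)·(+0.1925+0.2904i)  (-0.0001+0.0000i)·(-0.1828+0.0000i)  (+0.0020+0.0005i)·(-0.1925+0.2904i)  (-0.0155-0.0157i)·(-0.1619-0.3832i)  (+0.0383+0.1768i)·(+0.2061+0.0387i)  (+0.3397-0.9227i)·(-0.0380+0.0391i)
Y_4^4(R⁻¹ n̂) = +0.020223+0.095199i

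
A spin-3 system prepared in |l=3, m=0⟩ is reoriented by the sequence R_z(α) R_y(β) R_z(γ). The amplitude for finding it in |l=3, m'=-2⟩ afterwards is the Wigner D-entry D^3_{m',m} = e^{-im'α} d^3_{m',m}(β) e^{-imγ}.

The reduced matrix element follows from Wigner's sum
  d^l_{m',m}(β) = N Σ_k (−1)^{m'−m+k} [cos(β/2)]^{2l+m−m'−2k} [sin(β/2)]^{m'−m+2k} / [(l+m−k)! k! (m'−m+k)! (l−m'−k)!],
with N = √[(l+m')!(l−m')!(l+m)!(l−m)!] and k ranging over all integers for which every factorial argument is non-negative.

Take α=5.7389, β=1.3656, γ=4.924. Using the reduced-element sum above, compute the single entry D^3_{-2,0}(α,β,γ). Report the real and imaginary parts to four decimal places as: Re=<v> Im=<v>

Split into d^3_{-2,0}(β=1.3656) × two z-phases.
With c≡cos(β/2)=0.775809 and s≡sin(β/2)=0.630968, N=[1·120·6·6]^{1/2}=65.726707
k∈{2,3} keeps every argument non-negative
  k=2: (−1)^0·65.7267/(12)·0.7758^4·0.6310^2 = +0.789940
  k=3: (−1)^1·65.7267/(12)·0.7758^2·0.6310^4 = -0.522515
d^3_{-2,0}(1.3656) = +0.789940 -0.522515 = +0.267425
D = (+0.463752-0.885965i)·(+0.267425)·(+1.000000+0.000000i) = +0.124019-0.236929i

Re=0.1240 Im=-0.2369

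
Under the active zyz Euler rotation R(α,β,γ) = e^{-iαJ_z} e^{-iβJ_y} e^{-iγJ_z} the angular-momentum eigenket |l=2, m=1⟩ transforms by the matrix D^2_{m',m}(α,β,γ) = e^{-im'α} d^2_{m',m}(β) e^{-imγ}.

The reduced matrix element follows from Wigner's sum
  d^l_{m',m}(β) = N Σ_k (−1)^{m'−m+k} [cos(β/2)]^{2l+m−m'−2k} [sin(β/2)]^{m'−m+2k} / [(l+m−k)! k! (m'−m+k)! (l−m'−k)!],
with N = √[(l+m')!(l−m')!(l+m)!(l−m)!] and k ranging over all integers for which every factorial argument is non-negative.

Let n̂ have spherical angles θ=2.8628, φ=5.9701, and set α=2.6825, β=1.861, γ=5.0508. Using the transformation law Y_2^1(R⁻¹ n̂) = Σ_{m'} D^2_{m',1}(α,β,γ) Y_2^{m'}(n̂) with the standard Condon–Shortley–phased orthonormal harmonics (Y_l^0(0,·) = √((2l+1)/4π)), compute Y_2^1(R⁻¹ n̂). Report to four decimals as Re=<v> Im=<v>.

Need the full column D^2_{m',1} for m'=−2..2 at α=2.6825, β=1.861, γ=5.0508.
cos(β/2)=0.597433, sin(β/2)=0.801919
d^2_{-2,1}: single k=3 term ⇒ +0.616184;  D = +0.586018+0.190435i
d^2_{-1,1}: k∈[2..3] ⇒ +0.688590 -0.413544 = +0.275046;  D = -0.196827-0.192118i
d^2_{0,1}: k∈[1..2] ⇒ +0.418865 -0.754668 = -0.335803;  D = -0.111483-0.316758i
d^2_{1,1}: k∈[0..1] ⇒ +0.127396 -0.688590 = -0.561193;  D = -0.067561+0.557112i
d^2_{2,1}: single k=0 term ⇒ -0.342002;  D = +0.187361-0.286114i
Y_2^{m'}(θ=2.8628,φ=5.9701) and Σ D·Y over m':
  (+0.5860+0.1904i)·(+0.0237+0.0171i)  (-0.1968-0.1921i)·(-0.1945-0.0630i)  (-0.1115-0.3168i)·(+0.5591+0.0000i)  (-0.0676+0.5571i)·(+0.1945-0.0630i)  (+0.1874-0.2861i)·(+0.0237-0.0171i)
Y_2^1(R⁻¹ n̂) = -0.004058-0.010205i

Re=-0.0041 Im=-0.0102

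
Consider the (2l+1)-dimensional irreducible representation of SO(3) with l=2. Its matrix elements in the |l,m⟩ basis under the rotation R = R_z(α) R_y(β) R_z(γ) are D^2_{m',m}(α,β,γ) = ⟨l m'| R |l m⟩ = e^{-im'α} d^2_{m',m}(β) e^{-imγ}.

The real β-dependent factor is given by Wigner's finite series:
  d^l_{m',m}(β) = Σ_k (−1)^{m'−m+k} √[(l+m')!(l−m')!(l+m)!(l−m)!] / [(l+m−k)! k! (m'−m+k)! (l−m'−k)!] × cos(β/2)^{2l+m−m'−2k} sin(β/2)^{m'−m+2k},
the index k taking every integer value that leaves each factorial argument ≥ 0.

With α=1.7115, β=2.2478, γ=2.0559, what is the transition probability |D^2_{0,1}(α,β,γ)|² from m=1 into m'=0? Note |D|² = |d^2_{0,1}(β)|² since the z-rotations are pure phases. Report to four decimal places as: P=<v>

P=0.3577

Split into d^2_{0,1}(β=2.2478) × two z-phases.
c=cos(2.2478/2)=0.432169, s=sin(2.2478/2)=0.901793; N=√[2·2·6·1]=4.898979
k: max(0,(1)−(0))=1 … min(2+(1),2−(0))=2
  k=1: (−1)^0·4.8990/(2)·0.4322^3·0.9018^1 = +0.178296
  k=2: (−1)^1·4.8990/(2)·0.4322^1·0.9018^3 = -0.776335
d^2_{0,1}(2.2478) = +0.178296 -0.776335 = -0.598039
|D^2_{0,1}|² = |d^2_{0,1}(β)|² = (-0.598039)² = 0.357650 (the z-rotation phases have unit modulus)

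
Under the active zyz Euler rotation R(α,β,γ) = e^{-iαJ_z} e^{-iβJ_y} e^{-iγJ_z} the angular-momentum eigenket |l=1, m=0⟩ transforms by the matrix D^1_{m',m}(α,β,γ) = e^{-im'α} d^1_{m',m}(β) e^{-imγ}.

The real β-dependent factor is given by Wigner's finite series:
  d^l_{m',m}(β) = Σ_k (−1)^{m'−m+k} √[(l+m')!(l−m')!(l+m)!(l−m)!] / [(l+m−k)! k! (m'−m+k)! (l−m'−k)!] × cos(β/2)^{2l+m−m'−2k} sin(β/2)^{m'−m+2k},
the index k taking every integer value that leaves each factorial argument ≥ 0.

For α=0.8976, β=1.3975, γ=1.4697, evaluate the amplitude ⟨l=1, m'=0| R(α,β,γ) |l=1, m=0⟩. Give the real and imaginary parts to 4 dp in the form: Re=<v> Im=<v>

Re=0.1724 Im=0.0000

D^1_{0,0}(0.8976,1.3975,1.4697) = e^{-i·0·0.8976}·d^1_{0,0}(1.3975)·e^{-i·0·1.4697}. Compute d first:
With c≡cos(β/2)=0.765647 and s≡sin(β/2)=0.643261, N=[1·1·1·1]^{1/2}=1.000000
The bounds max(0,m−m')=0 and min(l+m,l−m')=1 give 2 terms
  k=0: (−1)^0·1.0000/(1)·0.7656^2·0.6433^0 = +0.586215
  k=1: (−1)^1·1.0000/(1)·0.7656^0·0.6433^2 = -0.413785
d^1_{0,0}(1.3975) = +0.586215 -0.413785 = +0.172430
D = (+1.000000+0.000000i)·(+0.172430)·(+1.000000+0.000000i) = +0.172430+0.000000i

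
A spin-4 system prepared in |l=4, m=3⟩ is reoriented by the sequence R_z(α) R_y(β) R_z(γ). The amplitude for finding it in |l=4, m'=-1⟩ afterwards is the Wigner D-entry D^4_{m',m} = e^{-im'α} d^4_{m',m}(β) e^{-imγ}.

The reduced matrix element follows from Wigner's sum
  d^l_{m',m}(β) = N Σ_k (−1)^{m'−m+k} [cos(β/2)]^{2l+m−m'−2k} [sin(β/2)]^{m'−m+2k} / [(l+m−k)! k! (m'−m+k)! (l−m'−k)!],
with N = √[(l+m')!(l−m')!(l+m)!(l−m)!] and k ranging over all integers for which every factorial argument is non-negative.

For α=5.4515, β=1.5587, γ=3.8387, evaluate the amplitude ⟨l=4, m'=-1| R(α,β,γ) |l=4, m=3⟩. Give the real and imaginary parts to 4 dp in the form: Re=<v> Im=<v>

Split into d^4_{-1,3}(β=1.5587) × two z-phases.
c=cos(1.5587/2)=0.711371, s=sin(1.5587/2)=0.702817; N=√[6·120·5040·1]=1904.940944
The bounds max(0,m−m')=4 and min(l+m,l−m')=5 give 2 terms
  k=4: (−1)^0·1904.9409/(144)·0.7114^4·0.7028^4 = +0.826555
  k=5: (−1)^1·1904.9409/(240)·0.7114^2·0.7028^6 = -0.484079
d^4_{-1,3}(1.5587) = +0.826555 -0.484079 = +0.342476
Attach z-rotation phases: D = e^{-i(-1)(5.4515)}·(+0.342476)·e^{-i(3)(3.8387)} = +0.334327+0.074266i

Re=0.3343 Im=0.0743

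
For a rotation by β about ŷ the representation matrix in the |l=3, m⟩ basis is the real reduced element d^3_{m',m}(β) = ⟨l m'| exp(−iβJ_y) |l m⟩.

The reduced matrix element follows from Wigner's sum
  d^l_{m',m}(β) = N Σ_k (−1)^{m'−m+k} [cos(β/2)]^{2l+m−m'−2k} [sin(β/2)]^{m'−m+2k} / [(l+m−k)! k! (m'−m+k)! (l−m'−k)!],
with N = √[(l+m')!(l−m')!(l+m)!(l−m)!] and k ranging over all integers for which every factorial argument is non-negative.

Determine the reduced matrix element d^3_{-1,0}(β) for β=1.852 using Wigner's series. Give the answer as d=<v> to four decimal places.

d=-0.2558

d^3_{-1,0}(β=1.852) via Wigner's sum:
With c≡cos(β/2)=0.601036 and s≡sin(β/2)=0.799222, N=[2·24·6·6]^{1/2}=41.569219
The bounds max(0,m−m')=1 and min(l+m,l−m')=3 give 3 terms
  k=1: (−1)^0·41.5692/(12)·0.6010^5·0.7992^1 = +0.217150
  k=2: (−1)^1·41.5692/(4)·0.6010^3·0.7992^3 = -1.151901
  k=3: (−1)^2·41.5692/(12)·0.6010^1·0.7992^5 = +0.678936
d^3_{-1,0}(1.852) = +0.217150 -1.151901 +0.678936 = -0.255816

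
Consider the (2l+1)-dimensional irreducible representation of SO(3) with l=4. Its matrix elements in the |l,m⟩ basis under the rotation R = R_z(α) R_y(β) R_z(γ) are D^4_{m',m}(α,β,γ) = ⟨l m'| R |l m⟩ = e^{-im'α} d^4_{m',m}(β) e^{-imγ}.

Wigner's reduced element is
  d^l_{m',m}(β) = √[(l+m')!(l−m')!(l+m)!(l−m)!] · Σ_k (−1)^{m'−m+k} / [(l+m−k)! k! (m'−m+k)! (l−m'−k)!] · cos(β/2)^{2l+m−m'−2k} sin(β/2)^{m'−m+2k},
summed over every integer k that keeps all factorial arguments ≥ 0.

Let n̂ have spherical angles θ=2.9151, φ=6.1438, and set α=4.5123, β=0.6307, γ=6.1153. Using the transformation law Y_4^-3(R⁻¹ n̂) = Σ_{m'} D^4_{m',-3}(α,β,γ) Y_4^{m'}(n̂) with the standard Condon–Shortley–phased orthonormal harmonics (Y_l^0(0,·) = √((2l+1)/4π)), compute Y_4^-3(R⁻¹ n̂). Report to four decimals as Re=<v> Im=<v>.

Need the full column D^4_{m',-3} for m'=−4..4 at α=4.5123, β=0.6307, γ=6.1153.
cos(β/2)=0.950688, sin(β/2)=0.310149
d^4_{-4,-3}: single k=1 term ⇒ +0.615717;  D = +0.162322-0.593936i
d^4_{-3,-3}: k∈[0..1] ⇒ +0.667273 -0.497127 = +0.170146;  D = +0.151937+0.076582i
d^4_{-2,-3}: k∈[0..1] ⇒ -0.814518 +0.260068 = -0.554449;  D = +0.342984-0.435633i
d^4_{-1,-3}: k∈[0..1] ⇒ +0.563689 -0.099989 = +0.463700;  D = -0.300049-0.353536i
d^4_{0,-3}: k∈[0..1] ⇒ -0.274136 +0.029176 = -0.244960;  D = -0.214541+0.118225i
d^4_{1,-3}: k∈[0..1] ⇒ +0.099989 -0.006385 = +0.093604;  D = +0.027981+0.089324i
d^4_{2,-3}: k∈[0..1] ⇒ -0.027679 +0.000982 = -0.026697;  D = +0.026554-0.002758i
d^4_{3,-3}: k∈[0..1] ⇒ +0.005631 -0.000086 = +0.005546;  D = +0.000535-0.005520i
d^4_{4,-3}: single k=0 term ⇒ -0.000742;  D = -0.000710-0.000217i
Y_4^{m'}(θ=2.9151,φ=6.1438) and Σ D·Y over m':
  (+0.1623-0.5939i)·(+0.0010+0.0006i)  (+0.1519+0.0766i)·(-0.0126-0.0056i)  (+0.3430-0.4356i)·(+0.0916+0.0262i)  (-0.3000-0.3535i)·(-0.3739-0.0525i)  (-0.2145+0.1182i)·(+0.6423+0.0000i)  (+0.0280+0.0893i)·(+0.3739-0.0525i)  (+0.0266-0.0028i)·(+0.0916-0.0262i)  (+0.0005-0.0055i)·(+0.0126-0.0056i)  (-0.0007-0.0002i)·(+0.0010-0.0006i)
Y_4^-3(R⁻¹ n̂) = +0.015170+0.221574i

Re=0.0152 Im=0.2216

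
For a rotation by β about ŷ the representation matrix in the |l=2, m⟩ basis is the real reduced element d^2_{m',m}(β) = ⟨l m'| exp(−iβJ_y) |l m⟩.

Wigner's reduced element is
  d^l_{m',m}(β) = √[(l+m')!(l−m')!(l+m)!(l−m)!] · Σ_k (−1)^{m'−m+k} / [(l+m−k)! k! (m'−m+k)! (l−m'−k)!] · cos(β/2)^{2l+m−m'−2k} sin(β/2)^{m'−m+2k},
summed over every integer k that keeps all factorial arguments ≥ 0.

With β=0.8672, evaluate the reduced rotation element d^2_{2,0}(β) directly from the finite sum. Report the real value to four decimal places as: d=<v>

d=0.3561

d^2_{2,0}(β=0.8672) via Wigner's sum:
Half-angle: c=0.907459, s=0.420140. N=√(24·1·2·2)=9.797959
The bounds max(0,m−m')=0 and min(l+m,l−m')=0 give 1 term
  k=0: (−1)^2·9.7980/(4)·0.9075^2·0.4201^2 = +0.356056
d^2_{2,0}(0.8672) = +0.356056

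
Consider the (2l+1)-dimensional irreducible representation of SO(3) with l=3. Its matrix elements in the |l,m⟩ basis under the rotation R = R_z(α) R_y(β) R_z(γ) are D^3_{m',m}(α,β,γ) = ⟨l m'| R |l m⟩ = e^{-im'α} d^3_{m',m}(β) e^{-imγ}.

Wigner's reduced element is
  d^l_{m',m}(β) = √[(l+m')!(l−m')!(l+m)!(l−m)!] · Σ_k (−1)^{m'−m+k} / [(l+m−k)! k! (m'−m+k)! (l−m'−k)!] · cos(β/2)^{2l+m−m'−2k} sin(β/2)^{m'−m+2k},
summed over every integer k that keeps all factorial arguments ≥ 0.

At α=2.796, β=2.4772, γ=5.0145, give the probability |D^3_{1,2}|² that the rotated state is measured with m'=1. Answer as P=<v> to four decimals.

First d^3_{1,2}(β=2.4772), then the phase factors e^{-i(1)α} and e^{-i(2)γ}:
With c≡cos(β/2)=0.326120 and s≡sin(β/2)=0.945328, N=[24·2·120·1]^{1/2}=75.894664
k∈{1,2} keeps every argument non-negative
  k=1: (−1)^0·75.8947/(24)·0.3261^5·0.9453^1 = +0.011027
  k=2: (−1)^1·75.8947/(12)·0.3261^3·0.9453^3 = -0.185315
d^3_{1,2}(2.4772) = +0.011027 -0.185315 = -0.174288
|D^3_{1,2}|² = |d^3_{1,2}(β)|² = (-0.174288)² = 0.030376 (the z-rotation phases have unit modulus)

P=0.0304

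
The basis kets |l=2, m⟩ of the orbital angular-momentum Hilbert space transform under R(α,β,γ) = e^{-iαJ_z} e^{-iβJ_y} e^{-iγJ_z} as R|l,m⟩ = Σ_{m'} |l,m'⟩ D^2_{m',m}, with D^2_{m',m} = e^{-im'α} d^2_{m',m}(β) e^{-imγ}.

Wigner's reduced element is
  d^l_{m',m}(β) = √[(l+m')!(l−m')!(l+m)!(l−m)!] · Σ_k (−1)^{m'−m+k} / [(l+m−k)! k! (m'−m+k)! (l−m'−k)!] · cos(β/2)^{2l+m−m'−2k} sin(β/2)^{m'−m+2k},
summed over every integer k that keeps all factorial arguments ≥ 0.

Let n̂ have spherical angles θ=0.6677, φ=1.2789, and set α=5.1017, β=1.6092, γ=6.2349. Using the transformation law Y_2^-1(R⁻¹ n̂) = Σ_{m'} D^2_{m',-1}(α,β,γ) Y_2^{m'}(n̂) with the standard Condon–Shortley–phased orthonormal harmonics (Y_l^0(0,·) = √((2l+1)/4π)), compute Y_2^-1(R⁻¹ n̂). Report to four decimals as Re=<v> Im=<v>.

Need the full column D^2_{m',-1} for m'=−2..2 at α=5.1017, β=1.6092, γ=6.2349.
cos(β/2)=0.693400, sin(β/2)=0.720553
d^2_{-2,-1}: single k=1 term ⇒ +0.480448;  D = -0.357910-0.320517i
d^2_{-1,-1}: k∈[0..1] ⇒ +0.231171 -0.748894 = -0.517723;  D = -0.173154+0.487908i
d^2_{0,-1}: k∈[0..1] ⇒ -0.588427 +0.635415 = +0.046988;  D = +0.046934-0.002268i
d^2_{1,-1}: k∈[0..1] ⇒ +0.748894 -0.269566 = +0.479329;  D = +0.203122+0.434163i
d^2_{2,-1}: single k=0 term ⇒ -0.518814;  D = +0.351318-0.381765i
Y_2^{m'}(θ=0.6677,φ=1.2789) and Σ D·Y over m':
  (-0.3579-0.3205i)·(-0.1236-0.0816i)  (-0.1732+0.4879i)·(+0.1081-0.3597i)  (+0.0469-0.0023i)·(+0.2680+0.0000i)  (+0.2031+0.4342i)·(-0.1081-0.3597i)  (+0.3513-0.3818i)·(-0.1236+0.0816i)
Y_2^-1(R⁻¹ n̂) = +0.309421+0.139091i

Re=0.3094 Im=0.1391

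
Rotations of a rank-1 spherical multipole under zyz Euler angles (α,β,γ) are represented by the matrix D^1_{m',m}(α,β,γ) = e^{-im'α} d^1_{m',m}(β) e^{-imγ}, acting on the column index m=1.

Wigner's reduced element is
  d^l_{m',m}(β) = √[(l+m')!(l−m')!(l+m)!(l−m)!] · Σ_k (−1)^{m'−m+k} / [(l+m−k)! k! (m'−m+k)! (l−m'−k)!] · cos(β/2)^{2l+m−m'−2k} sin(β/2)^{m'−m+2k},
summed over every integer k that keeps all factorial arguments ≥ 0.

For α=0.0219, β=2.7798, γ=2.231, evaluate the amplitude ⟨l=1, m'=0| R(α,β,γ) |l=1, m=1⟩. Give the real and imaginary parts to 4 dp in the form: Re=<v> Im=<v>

First d^1_{0,1}(β=2.7798), then the phase factors e^{-i(0)α} and e^{-i(1)γ}:
With c≡cos(β/2)=0.179911 and s≡sin(β/2)=0.983683, N=[1·1·2·1]^{1/2}=1.414214
Admissible k: 1..1 (factorial args all ≥0)
  k=1: (−1)^0·1.4142/(1)·0.1799^1·0.9837^1 = +0.250281
d^1_{0,1}(2.7798) = +0.250281
D = (+1.000000+0.000000i)·(+0.250281)·(-0.613278-0.789867i) = -0.153492-0.197689i

Re=-0.1535 Im=-0.1977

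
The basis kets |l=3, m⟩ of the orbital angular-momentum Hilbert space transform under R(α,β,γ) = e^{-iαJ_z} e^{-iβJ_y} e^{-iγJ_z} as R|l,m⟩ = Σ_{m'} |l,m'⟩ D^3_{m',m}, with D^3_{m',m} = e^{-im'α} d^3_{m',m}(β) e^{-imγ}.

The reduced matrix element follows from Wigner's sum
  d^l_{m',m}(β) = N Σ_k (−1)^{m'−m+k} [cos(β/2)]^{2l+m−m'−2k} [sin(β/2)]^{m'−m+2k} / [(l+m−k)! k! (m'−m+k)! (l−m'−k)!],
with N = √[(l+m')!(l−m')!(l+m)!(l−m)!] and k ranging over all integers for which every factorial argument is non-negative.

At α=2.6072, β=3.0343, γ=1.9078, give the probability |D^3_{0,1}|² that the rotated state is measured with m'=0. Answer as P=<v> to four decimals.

P=0.0334

D^3_{0,1}(2.6072,3.0343,1.9078) = e^{-i·0·2.6072}·d^3_{0,1}(3.0343)·e^{-i·1·1.9078}. Compute d first:
With c≡cos(β/2)=0.053621 and s≡sin(β/2)=0.998561, N=[6·6·24·2]^{1/2}=41.569219
Admissible k: 1..3 (factorial args all ≥0)
  k=1: (−1)^0·41.5692/(12)·0.0536^5·0.9986^1 = +0.000002
  k=2: (−1)^1·41.5692/(4)·0.0536^3·0.9986^3 = -0.001595
  k=3: (−1)^2·41.5692/(12)·0.0536^1·0.9986^5 = +0.184415
d^3_{0,1}(3.0343) = +0.000002 -0.001595 +0.184415 = +0.182821
|D^3_{0,1}|² = |d^3_{0,1}(β)|² = (+0.182821)² = 0.033424 (the z-rotation phases have unit modulus)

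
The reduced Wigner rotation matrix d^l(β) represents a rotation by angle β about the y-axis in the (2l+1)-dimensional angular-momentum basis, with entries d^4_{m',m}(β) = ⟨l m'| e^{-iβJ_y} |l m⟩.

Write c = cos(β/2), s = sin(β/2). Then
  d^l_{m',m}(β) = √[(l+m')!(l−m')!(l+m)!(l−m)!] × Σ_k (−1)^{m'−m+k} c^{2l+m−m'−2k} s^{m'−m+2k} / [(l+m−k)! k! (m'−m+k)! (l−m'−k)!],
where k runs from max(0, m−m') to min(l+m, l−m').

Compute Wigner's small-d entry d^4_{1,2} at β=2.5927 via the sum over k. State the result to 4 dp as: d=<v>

d^4_{1,2}(β=2.5927) via Wigner's sum:
Half-angle: c=0.271014, s=0.962575. N=√(120·6·720·2)=1018.233765
The bounds max(0,m−m')=1 and min(l+m,l−m')=3 give 3 terms
  k=1: (−1)^0·1018.2338/(240)·0.2710^7·0.9626^1 = +0.000439
  k=2: (−1)^1·1018.2338/(48)·0.2710^5·0.9626^3 = -0.027661
  k=3: (−1)^2·1018.2338/(72)·0.2710^3·0.9626^5 = +0.232629
d^4_{1,2}(2.5927) = +0.000439 -0.027661 +0.232629 = +0.205407

d=0.2054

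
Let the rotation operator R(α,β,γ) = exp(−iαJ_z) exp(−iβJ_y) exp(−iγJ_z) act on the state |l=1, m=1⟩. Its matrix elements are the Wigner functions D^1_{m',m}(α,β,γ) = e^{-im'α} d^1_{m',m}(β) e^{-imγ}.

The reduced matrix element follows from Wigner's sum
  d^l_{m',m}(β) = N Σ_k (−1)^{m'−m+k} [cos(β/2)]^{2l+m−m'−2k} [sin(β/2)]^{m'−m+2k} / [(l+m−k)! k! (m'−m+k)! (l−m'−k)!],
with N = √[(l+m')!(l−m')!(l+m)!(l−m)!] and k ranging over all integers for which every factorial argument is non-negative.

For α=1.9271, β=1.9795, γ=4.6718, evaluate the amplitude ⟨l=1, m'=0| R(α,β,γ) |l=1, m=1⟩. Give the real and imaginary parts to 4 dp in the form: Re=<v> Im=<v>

Re=-0.0263 Im=0.6483

D^1_{0,1}(1.9271,1.9795,4.6718) = e^{-i·0·1.9271}·d^1_{0,1}(1.9795)·e^{-i·1·4.6718}. Compute d first:
Half-angle: c=0.548899, s=0.835889. N=√(1·1·2·1)=1.414214
k∈{1} keeps every argument non-negative
  k=1: (−1)^0·1.4142/(1)·0.5489^1·0.8359^1 = +0.648867
d^1_{0,1}(1.9795) = +0.648867
Attach z-rotation phases: D = e^{-i(0)(1.9271)}·(+0.648867)·e^{-i(1)(4.6718)} = -0.026330+0.648333i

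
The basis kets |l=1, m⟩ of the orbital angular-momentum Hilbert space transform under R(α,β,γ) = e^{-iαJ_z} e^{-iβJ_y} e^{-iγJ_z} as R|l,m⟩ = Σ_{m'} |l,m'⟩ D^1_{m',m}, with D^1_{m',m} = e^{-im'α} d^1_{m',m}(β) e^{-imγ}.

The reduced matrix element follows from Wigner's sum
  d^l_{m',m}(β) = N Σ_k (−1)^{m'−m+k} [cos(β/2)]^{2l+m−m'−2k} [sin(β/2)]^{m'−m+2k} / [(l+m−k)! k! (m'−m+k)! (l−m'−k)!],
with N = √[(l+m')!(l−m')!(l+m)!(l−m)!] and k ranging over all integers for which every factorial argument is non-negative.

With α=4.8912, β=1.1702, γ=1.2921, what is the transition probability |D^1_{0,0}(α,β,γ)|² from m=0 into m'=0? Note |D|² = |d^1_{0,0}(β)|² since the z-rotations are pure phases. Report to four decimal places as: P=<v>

D^1_{0,0}(4.8912,1.1702,1.2921) = e^{-i·0·4.8912}·d^1_{0,0}(1.1702)·e^{-i·0·1.2921}. Compute d first:
Half-angle: c=0.833657, s=0.552283. N=√(1·1·1·1)=1.000000
The bounds max(0,m−m')=0 and min(l+m,l−m')=1 give 2 terms
  k=0: (−1)^0·1.0000/(1)·0.8337^2·0.5523^0 = +0.694984
  k=1: (−1)^1·1.0000/(1)·0.8337^0·0.5523^2 = -0.305016
d^1_{0,0}(1.1702) = +0.694984 -0.305016 = +0.389968
|D^1_{0,0}|² = |d^1_{0,0}(β)|² = (+0.389968)² = 0.152075 (the z-rotation phases have unit modulus)

P=0.1521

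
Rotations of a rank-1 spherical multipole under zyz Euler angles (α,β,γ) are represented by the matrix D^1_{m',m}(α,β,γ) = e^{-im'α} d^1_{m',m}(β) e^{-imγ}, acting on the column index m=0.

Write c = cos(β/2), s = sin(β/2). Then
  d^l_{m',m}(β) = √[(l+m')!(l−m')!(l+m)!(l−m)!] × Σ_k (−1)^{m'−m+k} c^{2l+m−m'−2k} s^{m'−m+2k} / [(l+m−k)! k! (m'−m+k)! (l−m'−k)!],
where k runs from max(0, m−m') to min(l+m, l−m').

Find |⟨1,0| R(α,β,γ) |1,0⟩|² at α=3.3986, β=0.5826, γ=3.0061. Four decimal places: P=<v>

Split into d^1_{0,0}(β=0.5826) × two z-phases.
Half-angle: c=0.957871, s=0.287198. N=√(1·1·1·1)=1.000000
k: max(0,(0)−(0))=0 … min(1+(0),1−(0))=1
  k=0: (−1)^0·1.0000/(1)·0.9579^2·0.2872^0 = +0.917517
  k=1: (−1)^1·1.0000/(1)·0.9579^0·0.2872^2 = -0.082483
d^1_{0,0}(0.5826) = +0.917517 -0.082483 = +0.835035
|D^1_{0,0}|² = |d^1_{0,0}(β)|² = (+0.835035)² = 0.697283 (the z-rotation phases have unit modulus)

P=0.6973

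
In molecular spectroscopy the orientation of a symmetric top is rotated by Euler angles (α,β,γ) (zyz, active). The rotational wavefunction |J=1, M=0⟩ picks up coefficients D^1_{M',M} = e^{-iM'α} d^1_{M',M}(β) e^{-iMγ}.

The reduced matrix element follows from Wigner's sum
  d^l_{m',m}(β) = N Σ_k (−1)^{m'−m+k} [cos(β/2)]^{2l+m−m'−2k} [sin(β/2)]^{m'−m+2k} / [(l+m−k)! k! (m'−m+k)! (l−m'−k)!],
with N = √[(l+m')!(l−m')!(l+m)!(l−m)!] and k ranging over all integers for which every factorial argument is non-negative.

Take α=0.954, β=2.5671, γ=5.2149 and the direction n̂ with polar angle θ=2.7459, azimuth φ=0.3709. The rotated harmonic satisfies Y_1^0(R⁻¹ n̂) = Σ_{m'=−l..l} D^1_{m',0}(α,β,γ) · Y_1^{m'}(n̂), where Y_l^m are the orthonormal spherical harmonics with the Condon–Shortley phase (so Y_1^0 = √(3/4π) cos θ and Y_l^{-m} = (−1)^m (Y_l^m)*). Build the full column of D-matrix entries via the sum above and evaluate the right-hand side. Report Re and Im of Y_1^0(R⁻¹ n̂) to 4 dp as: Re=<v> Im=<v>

Re=0.4639 Im=0.0000

Need the full column D^1_{m',0} for m'=−1..1 at α=0.954, β=2.5671, γ=5.2149.
cos(β/2)=0.283312, sin(β/2)=0.959028
d^1_{-1,0}: single k=1 term ⇒ +0.384248;  D = +0.222259+0.313445i
d^1_{0,0}: k∈[0..1] ⇒ +0.080266 -0.919734 = -0.839468;  D = -0.839468+0.000000i
d^1_{1,0}: single k=0 term ⇒ -0.384248;  D = -0.222259+0.313445i
Y_1^{m'}(θ=2.7459,φ=0.3709) and Σ D·Y over m':
  (+0.2223+0.3134i)·(+0.1241-0.0483i)  (-0.8395+0.0000i)·(-0.4508+0.0000i)  (-0.2223+0.3134i)·(-0.1241-0.0483i)
Y_1^0(R⁻¹ n̂) = +0.463902+0.000000i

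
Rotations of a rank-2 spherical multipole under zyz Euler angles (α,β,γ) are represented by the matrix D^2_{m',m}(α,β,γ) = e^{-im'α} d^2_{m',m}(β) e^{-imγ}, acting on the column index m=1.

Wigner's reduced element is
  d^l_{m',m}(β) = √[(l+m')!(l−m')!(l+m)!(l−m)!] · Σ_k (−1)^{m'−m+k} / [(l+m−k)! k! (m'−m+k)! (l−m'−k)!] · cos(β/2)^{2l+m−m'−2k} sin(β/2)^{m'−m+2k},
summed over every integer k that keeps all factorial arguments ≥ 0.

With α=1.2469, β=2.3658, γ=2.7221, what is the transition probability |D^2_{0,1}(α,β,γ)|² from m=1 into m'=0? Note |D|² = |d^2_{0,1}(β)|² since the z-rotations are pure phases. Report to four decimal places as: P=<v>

P=0.3749

First d^2_{0,1}(β=2.3658), then the phase factors e^{-i(0)α} and e^{-i(1)γ}:
Half-angle: c=0.378242, s=0.925707. N=√(2·2·6·1)=4.898979
k∈{1,2} keeps every argument non-negative
  k=1: (−1)^0·4.8990/(2)·0.3782^3·0.9257^1 = +0.122704
  k=2: (−1)^1·4.8990/(2)·0.3782^1·0.9257^3 = -0.734963
d^2_{0,1}(2.3658) = +0.122704 -0.734963 = -0.612259
|D^2_{0,1}|² = |d^2_{0,1}(β)|² = (-0.612259)² = 0.374862 (the z-rotation phases have unit modulus)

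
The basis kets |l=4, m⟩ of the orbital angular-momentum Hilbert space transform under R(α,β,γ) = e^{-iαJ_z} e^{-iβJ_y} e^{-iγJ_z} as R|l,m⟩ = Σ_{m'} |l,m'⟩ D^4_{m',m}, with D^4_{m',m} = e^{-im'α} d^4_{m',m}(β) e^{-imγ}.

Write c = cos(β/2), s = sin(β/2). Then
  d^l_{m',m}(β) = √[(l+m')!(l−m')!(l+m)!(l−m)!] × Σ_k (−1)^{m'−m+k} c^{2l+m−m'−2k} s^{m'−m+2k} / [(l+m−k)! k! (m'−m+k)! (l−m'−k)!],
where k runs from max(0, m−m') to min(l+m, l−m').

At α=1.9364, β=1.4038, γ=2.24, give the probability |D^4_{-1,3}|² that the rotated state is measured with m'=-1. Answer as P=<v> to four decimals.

D^4_{-1,3}(1.9364,1.4038,2.24) = e^{-i·-1·1.9364}·d^4_{-1,3}(1.4038)·e^{-i·3·2.24}. Compute d first:
With c≡cos(β/2)=0.763617 and s≡sin(β/2)=0.645670, N=[6·120·5040·1]^{1/2}=1904.940944
k: max(0,(3)−(-1))=4 … min(4+(3),4−(-1))=5
  k=4: (−1)^0·1904.9409/(144)·0.7636^4·0.6457^4 = +0.781740
  k=5: (−1)^1·1904.9409/(240)·0.7636^2·0.6457^6 = -0.335339
d^4_{-1,3}(1.4038) = +0.781740 -0.335339 = +0.446402
|D^4_{-1,3}|² = |d^4_{-1,3}(β)|² = (+0.446402)² = 0.199274 (the z-rotation phases have unit modulus)

P=0.1993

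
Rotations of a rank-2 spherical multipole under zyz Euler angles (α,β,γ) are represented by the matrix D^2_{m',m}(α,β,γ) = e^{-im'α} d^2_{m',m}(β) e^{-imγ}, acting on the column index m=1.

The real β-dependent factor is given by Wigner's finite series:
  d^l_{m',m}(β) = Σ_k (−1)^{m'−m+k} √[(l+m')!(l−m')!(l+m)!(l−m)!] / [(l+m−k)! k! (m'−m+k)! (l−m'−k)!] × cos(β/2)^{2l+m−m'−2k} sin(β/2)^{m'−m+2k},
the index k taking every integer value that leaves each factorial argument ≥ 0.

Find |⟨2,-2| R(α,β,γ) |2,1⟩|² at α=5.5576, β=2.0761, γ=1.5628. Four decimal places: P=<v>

P=0.4216

First d^2_{-2,1}(β=2.0761), then the phase factors e^{-i(-2)α} and e^{-i(1)γ}:
c=cos(2.0761/2)=0.507901, s=sin(2.0761/2)=0.861415; N=√[1·24·6·1]=12.000000
The bounds max(0,m−m')=3 and min(l+m,l−m')=3 give 1 term
  k=3: (−1)^0·12.0000/(6)·0.5079^1·0.8614^3 = +0.649302
d^2_{-2,1}(2.0761) = +0.649302
|D^2_{-2,1}|² = |d^2_{-2,1}(β)|² = (+0.649302)² = 0.421594 (the z-rotation phases have unit modulus)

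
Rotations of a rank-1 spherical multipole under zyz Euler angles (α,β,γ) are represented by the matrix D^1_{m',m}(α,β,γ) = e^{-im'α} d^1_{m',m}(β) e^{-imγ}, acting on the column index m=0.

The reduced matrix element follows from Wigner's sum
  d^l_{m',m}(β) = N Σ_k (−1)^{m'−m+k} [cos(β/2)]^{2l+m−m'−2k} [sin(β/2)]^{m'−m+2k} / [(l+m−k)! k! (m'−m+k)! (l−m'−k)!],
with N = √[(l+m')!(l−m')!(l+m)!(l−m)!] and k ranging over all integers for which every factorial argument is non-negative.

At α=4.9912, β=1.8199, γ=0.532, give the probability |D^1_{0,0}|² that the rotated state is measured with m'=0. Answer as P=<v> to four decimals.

P=0.0608

First d^1_{0,0}(β=1.8199), then the phase factors e^{-i(0)α} and e^{-i(0)γ}:
With c≡cos(β/2)=0.613785 and s≡sin(β/2)=0.789473, N=[1·1·1·1]^{1/2}=1.000000
k: max(0,(0)−(0))=0 … min(1+(0),1−(0))=1
  k=0: (−1)^0·1.0000/(1)·0.6138^2·0.7895^0 = +0.376732
  k=1: (−1)^1·1.0000/(1)·0.6138^0·0.7895^2 = -0.623268
d^1_{0,0}(1.8199) = +0.376732 -0.623268 = -0.246535
|D^1_{0,0}|² = |d^1_{0,0}(β)|² = (-0.246535)² = 0.060780 (the z-rotation phases have unit modulus)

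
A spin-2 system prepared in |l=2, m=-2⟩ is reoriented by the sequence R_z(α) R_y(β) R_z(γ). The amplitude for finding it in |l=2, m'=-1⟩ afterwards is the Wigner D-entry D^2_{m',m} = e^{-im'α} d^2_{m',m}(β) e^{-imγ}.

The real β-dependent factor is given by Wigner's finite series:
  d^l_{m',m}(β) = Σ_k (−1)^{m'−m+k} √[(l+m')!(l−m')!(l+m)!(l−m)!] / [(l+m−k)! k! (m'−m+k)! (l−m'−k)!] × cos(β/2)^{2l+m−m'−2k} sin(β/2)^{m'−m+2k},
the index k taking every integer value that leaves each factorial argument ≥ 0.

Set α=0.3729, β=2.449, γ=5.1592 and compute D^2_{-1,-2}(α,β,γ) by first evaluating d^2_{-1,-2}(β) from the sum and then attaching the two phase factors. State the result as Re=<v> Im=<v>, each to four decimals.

D^2_{-1,-2}(0.3729,2.449,5.1592) = e^{-i·-1·0.3729}·d^2_{-1,-2}(2.449)·e^{-i·-2·5.1592}. Compute d first:
Half-angle: c=0.339416, s=0.940636. N=√(1·6·1·24)=12.000000
k∈{0} keeps every argument non-negative
  k=0: (−1)^1·12.0000/(6)·0.3394^3·0.9406^1 = -0.073561
d^2_{-1,-2}(2.449) = -0.073561
D = (+0.931275+0.364318i)·(-0.073561)·(-0.626593-0.779346i) = +0.022039+0.070182i

Re=0.0220 Im=0.0702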